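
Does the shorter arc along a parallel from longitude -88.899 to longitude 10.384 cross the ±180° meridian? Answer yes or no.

Signed shortest Δλ = ((10.384 − -88.899 + 180) mod 360) − 180 = 99.283°.
Going east by 99.283° from -88.899° reaches +10.384° without touching 180°.

No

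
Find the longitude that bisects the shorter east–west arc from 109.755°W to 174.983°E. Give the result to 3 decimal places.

147.386°W

Signed shortest Δλ from -109.755° to +174.983° is -75.262°.
Midpoint longitude = -109.755° + (-75.262°)/2 = -109.755° − 37.631° = -147.386°.
(The naïve average (-109.755 + +174.983)/2 = 32.614° is on the wrong side of the globe.)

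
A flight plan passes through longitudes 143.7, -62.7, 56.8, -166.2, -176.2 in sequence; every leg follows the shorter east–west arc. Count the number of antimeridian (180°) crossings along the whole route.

2

Leg 1: +143.7° → -62.7°, shortest Δλ = 153.6° (east) — crosses 180°.
Leg 2: -62.7° → +56.8°, shortest Δλ = 119.5° (east) — does not cross 180°.
Leg 3: +56.8° → -166.2°, shortest Δλ = 137.0° (east) — crosses 180°.
Leg 4: -166.2° → -176.2°, shortest Δλ = -10.0° (west) — does not cross 180°.
Total crossings: 2.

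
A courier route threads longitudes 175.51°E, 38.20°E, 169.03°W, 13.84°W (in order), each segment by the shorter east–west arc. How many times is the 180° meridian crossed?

1

Leg 1: +175.51° → +38.20°, shortest Δλ = -137.31° (west) — does not cross 180°.
Leg 2: +38.20° → -169.03°, shortest Δλ = 152.77° (east) — crosses 180°.
Leg 3: -169.03° → -13.84°, shortest Δλ = 155.19° (east) — does not cross 180°.
Total crossings: 1.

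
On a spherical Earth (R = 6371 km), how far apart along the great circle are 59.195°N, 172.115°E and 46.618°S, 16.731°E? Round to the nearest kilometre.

Δλ = 16.731 − 172.115 = -155.384°.
Δφ = -46.618 − 59.195 = -105.813°.
a = sin²(Δφ/2) + cos φ₁ · cos φ₂ · sin²(Δλ/2) = 0.972018.
c = 2·atan2(√a, √(1−a)) = 2.80546 rad → d = 6371·c ≈ 17873.58 km.

17874 km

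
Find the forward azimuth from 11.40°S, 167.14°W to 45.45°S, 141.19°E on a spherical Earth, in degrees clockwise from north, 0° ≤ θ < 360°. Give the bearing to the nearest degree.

Δλ = 141.19 − -167.14 = 308.33°; wrapped into (−180°, 180°]: -51.67°.
θ = atan2( sin Δλ · cos φ₂ , cos φ₁ · sin φ₂ − sin φ₁ · cos φ₂ · cos Δλ )
  = atan2(-0.55032, -0.61258) = -138.065° → normalised to [0°, 360°): 221.935°.

222°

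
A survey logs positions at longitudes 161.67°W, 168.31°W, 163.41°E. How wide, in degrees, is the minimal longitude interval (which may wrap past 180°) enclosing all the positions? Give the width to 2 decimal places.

Sort the longitudes: -168.31°, -161.67°, +163.41°.
Eastward gaps between consecutive values (wrapping around): 6.64°, 325.08°, 28.28°.
Largest gap = 325.08° ⇒ minimal covering band is its complement: 360° − 325.08° = 34.92°.
Band runs from +163.41° eastward to -161.67°, crossing the antimeridian.

34.92°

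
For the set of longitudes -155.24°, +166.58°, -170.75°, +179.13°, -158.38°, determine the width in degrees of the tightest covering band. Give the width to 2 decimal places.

38.18°

Sort the longitudes: -170.75°, -158.38°, -155.24°, +166.58°, +179.13°.
Eastward gaps between consecutive values (wrapping around): 12.37°, 3.14°, 321.82°, 12.55°, 10.12°.
Largest gap = 321.82° ⇒ minimal covering band is its complement: 360° − 321.82° = 38.18°.
Band runs from +166.58° eastward to -155.24°, crossing the antimeridian.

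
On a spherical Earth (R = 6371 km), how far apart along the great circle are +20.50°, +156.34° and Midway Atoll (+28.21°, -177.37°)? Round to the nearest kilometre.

Δλ = -177.37 − 156.34 = -333.71°; wrapped into (−180°, 180°]: 26.29°.
Δφ = 28.21 − 20.50 = 7.71°.
a = sin²(Δφ/2) + cos φ₁ · cos φ₂ · sin²(Δλ/2) = 0.047209.
c = 2·atan2(√a, √(1−a)) = 0.43805 rad → d = 6371·c ≈ 2790.80 km.

2791 km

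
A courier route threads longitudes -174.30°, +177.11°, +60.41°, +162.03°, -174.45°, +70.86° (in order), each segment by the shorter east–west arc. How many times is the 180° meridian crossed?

Leg 1: -174.30° → +177.11°, shortest Δλ = -8.59° (west) — crosses 180°.
Leg 2: +177.11° → +60.41°, shortest Δλ = -116.7° (west) — does not cross 180°.
Leg 3: +60.41° → +162.03°, shortest Δλ = 101.62° (east) — does not cross 180°.
Leg 4: +162.03° → -174.45°, shortest Δλ = 23.52° (east) — crosses 180°.
Leg 5: -174.45° → +70.86°, shortest Δλ = -114.69° (west) — crosses 180°.
Total crossings: 3.

3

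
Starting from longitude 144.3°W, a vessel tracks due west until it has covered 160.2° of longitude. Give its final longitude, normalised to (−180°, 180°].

Start at -144.3°; shift −160.2° → -304.5°.
-304.5° lies outside (−180°, 180°]; add 360° → +55.5°.

55.5°E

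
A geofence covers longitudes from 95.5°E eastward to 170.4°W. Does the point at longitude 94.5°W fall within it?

No

Band width going east from +95.5° to -170.4°: ((-170.4 − 95.5) mod 360) = 94.1°.
Offset of -94.5° east of the west edge: ((-94.5 − 95.5) mod 360) = 170.0°.
170.0° > 94.1° ⇒ outside.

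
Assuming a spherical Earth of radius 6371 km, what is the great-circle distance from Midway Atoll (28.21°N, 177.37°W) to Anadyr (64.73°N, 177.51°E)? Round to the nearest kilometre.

Δλ = 177.51 − -177.37 = 354.88°; wrapped into (−180°, 180°]: -5.12°.
Δφ = 64.73 − 28.21 = 36.52°.
a = sin²(Δφ/2) + cos φ₁ · cos φ₂ · sin²(Δλ/2) = 0.098926.
c = 2·atan2(√a, √(1−a)) = 0.63991 rad → d = 6371·c ≈ 4076.88 km.

4077 km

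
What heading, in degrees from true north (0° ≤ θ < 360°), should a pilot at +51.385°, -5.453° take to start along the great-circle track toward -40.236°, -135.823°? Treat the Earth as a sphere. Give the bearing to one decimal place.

268.3°

Δλ = -135.823 − -5.453 = -130.370°.
θ = atan2( sin Δλ · cos φ₂ , cos φ₁ · sin φ₂ − sin φ₁ · cos φ₂ · cos Δλ )
  = atan2(-0.58161, -0.01677) = -91.651° → normalised to [0°, 360°): 268.349°.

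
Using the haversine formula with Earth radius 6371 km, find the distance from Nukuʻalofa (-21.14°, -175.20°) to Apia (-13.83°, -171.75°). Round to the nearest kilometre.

891 km

Δλ = -171.75 − -175.20 = 3.45°.
Δφ = -13.83 − -21.14 = 7.31°.
a = sin²(Δφ/2) + cos φ₁ · cos φ₂ · sin²(Δλ/2) = 0.004885.
c = 2·atan2(√a, √(1−a)) = 0.13989 rad → d = 6371·c ≈ 891.26 km.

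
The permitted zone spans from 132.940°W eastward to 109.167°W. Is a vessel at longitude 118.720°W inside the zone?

Yes

Band width going east from -132.940° to -109.167°: ((-109.167 − -132.940) mod 360) = 23.773°.
Offset of -118.720° east of the west edge: ((-118.720 − -132.940) mod 360) = 14.220°.
14.220° ≤ 23.773° ⇒ inside.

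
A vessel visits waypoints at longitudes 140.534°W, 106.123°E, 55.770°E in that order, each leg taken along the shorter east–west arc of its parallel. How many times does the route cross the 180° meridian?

Leg 1: -140.534° → +106.123°, shortest Δλ = -113.343° (west) — crosses 180°.
Leg 2: +106.123° → +55.770°, shortest Δλ = -50.353° (west) — does not cross 180°.
Total crossings: 1.

1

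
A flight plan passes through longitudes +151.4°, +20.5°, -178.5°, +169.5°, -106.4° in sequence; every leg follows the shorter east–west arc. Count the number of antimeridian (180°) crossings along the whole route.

Leg 1: +151.4° → +20.5°, shortest Δλ = -130.9° (west) — does not cross 180°.
Leg 2: +20.5° → -178.5°, shortest Δλ = 161.0° (east) — crosses 180°.
Leg 3: -178.5° → +169.5°, shortest Δλ = -12.0° (west) — crosses 180°.
Leg 4: +169.5° → -106.4°, shortest Δλ = 84.1° (east) — crosses 180°.
Total crossings: 3.

3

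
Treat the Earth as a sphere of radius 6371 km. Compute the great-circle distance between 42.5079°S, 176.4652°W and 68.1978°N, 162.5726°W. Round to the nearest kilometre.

Δλ = -162.5726 − -176.4652 = 13.8926°.
Δφ = 68.1978 − -42.5079 = 110.7057°.
a = sin²(Δφ/2) + cos φ₁ · cos φ₂ · sin²(Δλ/2) = 0.680789.
c = 2·atan2(√a, √(1−a)) = 1.94076 rad → d = 6371·c ≈ 12364.55 km.

12365 km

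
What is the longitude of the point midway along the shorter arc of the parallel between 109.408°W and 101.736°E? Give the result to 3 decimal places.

176.164°E

Signed shortest Δλ from -109.408° to +101.736° is -148.856°.
Midpoint longitude = -109.408° + (-148.856°)/2 = -109.408° − 74.428° = -183.836°.
Normalise into (−180°, 180°]: +176.164°.
(The naïve average (-109.408 + +101.736)/2 = -3.836° is on the wrong side of the globe.)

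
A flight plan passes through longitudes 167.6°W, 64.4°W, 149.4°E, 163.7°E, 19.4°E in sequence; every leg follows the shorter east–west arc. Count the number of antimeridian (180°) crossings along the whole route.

Leg 1: -167.6° → -64.4°, shortest Δλ = 103.2° (east) — does not cross 180°.
Leg 2: -64.4° → +149.4°, shortest Δλ = -146.2° (west) — crosses 180°.
Leg 3: +149.4° → +163.7°, shortest Δλ = 14.3° (east) — does not cross 180°.
Leg 4: +163.7° → +19.4°, shortest Δλ = -144.3° (west) — does not cross 180°.
Total crossings: 1.

1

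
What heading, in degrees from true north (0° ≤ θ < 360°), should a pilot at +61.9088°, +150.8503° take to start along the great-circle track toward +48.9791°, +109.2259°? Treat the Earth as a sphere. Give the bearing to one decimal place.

Δλ = 109.2259 − 150.8503 = -41.6244°.
θ = atan2( sin Δλ · cos φ₂ , cos φ₁ · sin φ₂ − sin φ₁ · cos φ₂ · cos Δλ )
  = atan2(-0.43597, -0.07756) = -100.088° → normalised to [0°, 360°): 259.912°.

259.9°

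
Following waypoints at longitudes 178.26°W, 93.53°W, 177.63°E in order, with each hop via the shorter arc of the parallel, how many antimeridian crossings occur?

1

Leg 1: -178.26° → -93.53°, shortest Δλ = 84.73° (east) — does not cross 180°.
Leg 2: -93.53° → +177.63°, shortest Δλ = -88.84° (west) — crosses 180°.
Total crossings: 1.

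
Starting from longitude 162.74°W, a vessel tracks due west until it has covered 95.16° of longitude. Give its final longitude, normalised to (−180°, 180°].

Start at -162.74°; shift −95.16° → -257.90°.
-257.90° lies outside (−180°, 180°]; add 360° → +102.10°.

102.10°E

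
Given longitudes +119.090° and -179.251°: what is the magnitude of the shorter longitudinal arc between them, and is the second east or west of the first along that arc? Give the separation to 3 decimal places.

61.659° east

Raw difference: -179.251 − 119.090 = -298.341°.
Normalise into (−180°, 180°]: -298.341° + 360° = 61.659°.
Positive ⇒ the second point lies to the east; separation 61.659°.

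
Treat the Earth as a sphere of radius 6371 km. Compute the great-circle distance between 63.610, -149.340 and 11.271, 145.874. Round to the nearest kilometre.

7656 km

Δλ = 145.874 − -149.340 = 295.214°; wrapped into (−180°, 180°]: -64.786°.
Δφ = 11.271 − 63.610 = -52.339°.
a = sin²(Δφ/2) + cos φ₁ · cos φ₂ · sin²(Δλ/2) = 0.319611.
c = 2·atan2(√a, √(1−a)) = 1.20169 rad → d = 6371·c ≈ 7655.99 km.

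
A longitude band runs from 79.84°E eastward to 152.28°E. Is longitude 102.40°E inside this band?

Yes

Band width going east from +79.84° to +152.28°: ((152.28 − 79.84) mod 360) = 72.44°.
Offset of +102.40° east of the west edge: ((102.40 − 79.84) mod 360) = 22.56°.
22.56° ≤ 72.44° ⇒ inside.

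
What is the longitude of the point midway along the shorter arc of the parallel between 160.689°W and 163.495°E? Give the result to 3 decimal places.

178.597°W

Signed shortest Δλ from -160.689° to +163.495° is -35.816°.
Midpoint longitude = -160.689° + (-35.816°)/2 = -160.689° − 17.908° = -178.597°.
(The naïve average (-160.689 + +163.495)/2 = 1.403° is on the wrong side of the globe.)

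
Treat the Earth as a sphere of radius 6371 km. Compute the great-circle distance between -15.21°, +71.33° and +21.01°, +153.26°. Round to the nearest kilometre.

9801 km

Δλ = 153.26 − 71.33 = 81.93°.
Δφ = 21.01 − -15.21 = 36.22°.
a = sin²(Δφ/2) + cos φ₁ · cos φ₂ · sin²(Δλ/2) = 0.483802.
c = 2·atan2(√a, √(1−a)) = 1.53839 rad → d = 6371·c ≈ 9801.11 km.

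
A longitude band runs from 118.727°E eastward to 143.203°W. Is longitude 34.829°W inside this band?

No

Band width going east from +118.727° to -143.203°: ((-143.203 − 118.727) mod 360) = 98.070°.
Offset of -34.829° east of the west edge: ((-34.829 − 118.727) mod 360) = 206.444°.
206.444° > 98.070° ⇒ outside.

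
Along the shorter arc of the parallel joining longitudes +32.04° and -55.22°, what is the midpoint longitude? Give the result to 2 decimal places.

-11.59°

Signed shortest Δλ from +32.04° to -55.22° is -87.26°.
Midpoint longitude = +32.04° + (-87.26°)/2 = +32.04° − 43.63° = -11.59°.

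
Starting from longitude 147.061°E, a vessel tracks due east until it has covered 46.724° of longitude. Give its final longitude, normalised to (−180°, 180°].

166.215°W

Start at +147.061°; shift +46.724° → +193.785°.
+193.785° lies outside (−180°, 180°]; subtract 360° → -166.215°.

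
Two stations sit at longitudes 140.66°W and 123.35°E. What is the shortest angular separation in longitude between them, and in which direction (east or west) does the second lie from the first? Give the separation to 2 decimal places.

95.99° west

Raw difference: 123.35 − -140.66 = 264.01°.
Normalise into (−180°, 180°]: 264.01° − 360° = -95.99°.
Negative ⇒ the second point lies to the west; separation 95.99°.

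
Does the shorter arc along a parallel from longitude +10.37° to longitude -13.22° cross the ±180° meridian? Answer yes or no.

Signed shortest Δλ = ((-13.22 − 10.37 + 180) mod 360) − 180 = -23.59°.
Going west by 23.59° from +10.37° reaches -13.22° without touching 180°.

No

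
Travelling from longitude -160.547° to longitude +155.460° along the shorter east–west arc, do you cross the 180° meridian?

Naïve |155.460 − -160.547| = 316.007° > 180°, so the shorter arc goes the other way round — across 180°.
Signed shortest Δλ = ((155.460 − -160.547 + 180) mod 360) − 180 = -43.993°.
Going west by 43.993° from -160.547° passes through 180° before reaching +155.460°.

Yes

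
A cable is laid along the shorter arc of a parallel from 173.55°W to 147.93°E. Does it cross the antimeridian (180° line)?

Naïve |147.93 − -173.55| = 321.48° > 180°, so the shorter arc goes the other way round — across 180°.
Signed shortest Δλ = ((147.93 − -173.55 + 180) mod 360) − 180 = -38.52°.
Going west by 38.52° from -173.55° passes through 180° before reaching +147.93°.

Yes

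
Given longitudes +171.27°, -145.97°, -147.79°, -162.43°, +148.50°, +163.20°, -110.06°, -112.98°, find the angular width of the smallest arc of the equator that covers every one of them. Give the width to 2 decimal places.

Sort the longitudes: -162.43°, -147.79°, -145.97°, -112.98°, -110.06°, +148.50°, +163.20°, +171.27°.
Eastward gaps between consecutive values (wrapping around): 14.64°, 1.82°, 32.99°, 2.92°, 258.56°, 14.70°, 8.07°, 26.30°.
Largest gap = 258.56° ⇒ minimal covering band is its complement: 360° − 258.56° = 101.44°.
Band runs from +148.50° eastward to -110.06°, crossing the antimeridian.

101.44°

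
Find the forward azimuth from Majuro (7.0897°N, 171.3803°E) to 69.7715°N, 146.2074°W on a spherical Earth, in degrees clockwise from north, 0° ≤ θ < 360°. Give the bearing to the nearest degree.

15°

Δλ = -146.2074 − 171.3803 = -317.5877°; wrapped into (−180°, 180°]: 42.4123°.
θ = atan2( sin Δλ · cos φ₂ , cos φ₁ · sin φ₂ − sin φ₁ · cos φ₂ · cos Δλ )
  = atan2(0.23320, 0.89964) = 14.532° → normalised to [0°, 360°): 14.532°.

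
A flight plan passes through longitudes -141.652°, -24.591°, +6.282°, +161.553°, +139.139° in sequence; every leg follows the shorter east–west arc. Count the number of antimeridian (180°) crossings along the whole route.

Leg 1: -141.652° → -24.591°, shortest Δλ = 117.061° (east) — does not cross 180°.
Leg 2: -24.591° → +6.282°, shortest Δλ = 30.873° (east) — does not cross 180°.
Leg 3: +6.282° → +161.553°, shortest Δλ = 155.271° (east) — does not cross 180°.
Leg 4: +161.553° → +139.139°, shortest Δλ = -22.414° (west) — does not cross 180°.
Total crossings: 0.

0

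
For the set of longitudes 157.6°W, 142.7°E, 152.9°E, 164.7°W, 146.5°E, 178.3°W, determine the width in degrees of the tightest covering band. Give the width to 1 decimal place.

59.7°

Sort the longitudes: -178.3°, -164.7°, -157.6°, +142.7°, +146.5°, +152.9°.
Eastward gaps between consecutive values (wrapping around): 13.6°, 7.1°, 300.3°, 3.8°, 6.4°, 28.8°.
Largest gap = 300.3° ⇒ minimal covering band is its complement: 360° − 300.3° = 59.7°.
Band runs from +142.7° eastward to -157.6°, crossing the antimeridian.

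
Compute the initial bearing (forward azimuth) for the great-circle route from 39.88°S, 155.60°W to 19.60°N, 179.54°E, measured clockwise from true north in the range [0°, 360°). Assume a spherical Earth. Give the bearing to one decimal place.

Δλ = 179.54 − -155.60 = 335.14°; wrapped into (−180°, 180°]: -24.86°.
θ = atan2( sin Δλ · cos φ₂ , cos φ₁ · sin φ₂ − sin φ₁ · cos φ₂ · cos Δλ )
  = atan2(-0.39604, 0.80548) = -26.183° → normalised to [0°, 360°): 333.817°.

333.8°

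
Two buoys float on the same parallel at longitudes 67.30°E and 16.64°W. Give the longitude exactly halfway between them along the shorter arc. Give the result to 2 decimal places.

25.33°E

Signed shortest Δλ from +67.30° to -16.64° is -83.94°.
Midpoint longitude = +67.30° + (-83.94°)/2 = +67.30° − 41.97° = +25.33°.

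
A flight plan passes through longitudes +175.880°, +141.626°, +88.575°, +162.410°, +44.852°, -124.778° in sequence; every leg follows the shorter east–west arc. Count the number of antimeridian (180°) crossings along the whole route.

Leg 1: +175.880° → +141.626°, shortest Δλ = -34.254° (west) — does not cross 180°.
Leg 2: +141.626° → +88.575°, shortest Δλ = -53.051° (west) — does not cross 180°.
Leg 3: +88.575° → +162.410°, shortest Δλ = 73.835° (east) — does not cross 180°.
Leg 4: +162.410° → +44.852°, shortest Δλ = -117.558° (west) — does not cross 180°.
Leg 5: +44.852° → -124.778°, shortest Δλ = -169.63° (west) — does not cross 180°.
Total crossings: 0.

0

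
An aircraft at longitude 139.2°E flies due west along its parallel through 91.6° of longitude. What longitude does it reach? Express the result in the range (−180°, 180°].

47.6°E

Start at +139.2°; shift −91.6° → +47.6°.
+47.6° already lies in (−180°, 180°].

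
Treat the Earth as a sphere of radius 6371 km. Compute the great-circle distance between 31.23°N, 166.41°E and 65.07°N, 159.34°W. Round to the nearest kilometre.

Δλ = -159.34 − 166.41 = -325.75°; wrapped into (−180°, 180°]: 34.25°.
Δφ = 65.07 − 31.23 = 33.84°.
a = sin²(Δφ/2) + cos φ₁ · cos φ₂ · sin²(Δλ/2) = 0.115953.
c = 2·atan2(√a, √(1−a)) = 0.69494 rad → d = 6371·c ≈ 4427.45 km.

4427 km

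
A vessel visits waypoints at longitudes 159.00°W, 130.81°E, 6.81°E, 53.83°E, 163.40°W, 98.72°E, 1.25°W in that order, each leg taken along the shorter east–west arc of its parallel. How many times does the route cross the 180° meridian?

3

Leg 1: -159.00° → +130.81°, shortest Δλ = -70.19° (west) — crosses 180°.
Leg 2: +130.81° → +6.81°, shortest Δλ = -124.0° (west) — does not cross 180°.
Leg 3: +6.81° → +53.83°, shortest Δλ = 47.02° (east) — does not cross 180°.
Leg 4: +53.83° → -163.40°, shortest Δλ = 142.77° (east) — crosses 180°.
Leg 5: -163.40° → +98.72°, shortest Δλ = -97.88° (west) — crosses 180°.
Leg 6: +98.72° → -1.25°, shortest Δλ = -99.97° (west) — does not cross 180°.
Total crossings: 3.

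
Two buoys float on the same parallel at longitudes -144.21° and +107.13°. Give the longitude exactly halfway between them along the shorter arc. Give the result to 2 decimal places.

Signed shortest Δλ from -144.21° to +107.13° is -108.66°.
Midpoint longitude = -144.21° + (-108.66°)/2 = -144.21° − 54.33° = -198.54°.
Normalise into (−180°, 180°]: +161.46°.
(The naïve average (-144.21 + +107.13)/2 = -18.54° is on the wrong side of the globe.)

+161.46°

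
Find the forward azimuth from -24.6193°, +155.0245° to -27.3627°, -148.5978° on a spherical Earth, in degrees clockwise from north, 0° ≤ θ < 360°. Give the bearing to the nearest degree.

Δλ = -148.5978 − 155.0245 = -303.6223°; wrapped into (−180°, 180°]: 56.3777°.
θ = atan2( sin Δλ · cos φ₂ , cos φ₁ · sin φ₂ − sin φ₁ · cos φ₂ · cos Δλ )
  = atan2(0.73954, -0.21298) = 106.066° → normalised to [0°, 360°): 106.066°.

106°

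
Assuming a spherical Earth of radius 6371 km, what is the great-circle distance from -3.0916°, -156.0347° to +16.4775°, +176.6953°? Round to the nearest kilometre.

3703 km

Δλ = 176.6953 − -156.0347 = 332.7300°; wrapped into (−180°, 180°]: -27.2700°.
Δφ = 16.4775 − -3.0916 = 19.5691°.
a = sin²(Δφ/2) + cos φ₁ · cos φ₂ · sin²(Δλ/2) = 0.082092.
c = 2·atan2(√a, √(1−a)) = 0.58118 rad → d = 6371·c ≈ 3702.70 km.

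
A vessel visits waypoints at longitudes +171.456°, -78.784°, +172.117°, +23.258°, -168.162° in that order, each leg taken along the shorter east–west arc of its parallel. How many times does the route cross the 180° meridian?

3

Leg 1: +171.456° → -78.784°, shortest Δλ = 109.76° (east) — crosses 180°.
Leg 2: -78.784° → +172.117°, shortest Δλ = -109.099° (west) — crosses 180°.
Leg 3: +172.117° → +23.258°, shortest Δλ = -148.859° (west) — does not cross 180°.
Leg 4: +23.258° → -168.162°, shortest Δλ = 168.58° (east) — crosses 180°.
Total crossings: 3.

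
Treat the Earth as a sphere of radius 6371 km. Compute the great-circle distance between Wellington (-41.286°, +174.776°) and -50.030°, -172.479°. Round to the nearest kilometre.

1384 km

Δλ = -172.479 − 174.776 = -347.255°; wrapped into (−180°, 180°]: 12.745°.
Δφ = -50.030 − -41.286 = -8.744°.
a = sin²(Δφ/2) + cos φ₁ · cos φ₂ · sin²(Δλ/2) = 0.011758.
c = 2·atan2(√a, √(1−a)) = 0.21729 rad → d = 6371·c ≈ 1384.38 km.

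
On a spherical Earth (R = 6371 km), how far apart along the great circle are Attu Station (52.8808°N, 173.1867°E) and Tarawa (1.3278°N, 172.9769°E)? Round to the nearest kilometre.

Δλ = 172.9769 − 173.1867 = -0.2098°.
Δφ = 1.3278 − 52.8808 = -51.5530°.
a = sin²(Δφ/2) + cos φ₁ · cos φ₂ · sin²(Δλ/2) = 0.189107.
c = 2·atan2(√a, √(1−a)) = 0.89977 rad → d = 6371·c ≈ 5732.46 km.

5732 km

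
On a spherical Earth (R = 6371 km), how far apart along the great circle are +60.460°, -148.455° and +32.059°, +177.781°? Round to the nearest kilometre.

4001 km

Δλ = 177.781 − -148.455 = 326.236°; wrapped into (−180°, 180°]: -33.764°.
Δφ = 32.059 − 60.460 = -28.401°.
a = sin²(Δφ/2) + cos φ₁ · cos φ₂ · sin²(Δλ/2) = 0.095418.
c = 2·atan2(√a, √(1−a)) = 0.62807 rad → d = 6371·c ≈ 4001.42 km.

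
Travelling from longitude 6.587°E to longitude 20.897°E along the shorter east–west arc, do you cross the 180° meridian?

No

Signed shortest Δλ = ((20.897 − 6.587 + 180) mod 360) − 180 = 14.31°.
Going east by 14.31° from +6.587° reaches +20.897° without touching 180°.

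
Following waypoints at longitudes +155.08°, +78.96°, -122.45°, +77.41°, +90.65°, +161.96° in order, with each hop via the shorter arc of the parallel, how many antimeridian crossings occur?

2

Leg 1: +155.08° → +78.96°, shortest Δλ = -76.12° (west) — does not cross 180°.
Leg 2: +78.96° → -122.45°, shortest Δλ = 158.59° (east) — crosses 180°.
Leg 3: -122.45° → +77.41°, shortest Δλ = -160.14° (west) — crosses 180°.
Leg 4: +77.41° → +90.65°, shortest Δλ = 13.24° (east) — does not cross 180°.
Leg 5: +90.65° → +161.96°, shortest Δλ = 71.31° (east) — does not cross 180°.
Total crossings: 2.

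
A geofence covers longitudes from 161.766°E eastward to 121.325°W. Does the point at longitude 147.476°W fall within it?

Band width going east from +161.766° to -121.325°: ((-121.325 − 161.766) mod 360) = 76.909°.
Offset of -147.476° east of the west edge: ((-147.476 − 161.766) mod 360) = 50.758°.
50.758° ≤ 76.909° ⇒ inside.

Yes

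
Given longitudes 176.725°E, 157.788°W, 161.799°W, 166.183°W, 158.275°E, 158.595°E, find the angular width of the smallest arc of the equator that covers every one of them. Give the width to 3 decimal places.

Sort the longitudes: -166.183°, -161.799°, -157.788°, +158.275°, +158.595°, +176.725°.
Eastward gaps between consecutive values (wrapping around): 4.384°, 4.011°, 316.063°, 0.320°, 18.130°, 17.092°.
Largest gap = 316.063° ⇒ minimal covering band is its complement: 360° − 316.063° = 43.937°.
Band runs from +158.275° eastward to -157.788°, crossing the antimeridian.

43.937°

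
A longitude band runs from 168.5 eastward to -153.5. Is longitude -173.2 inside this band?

Band width going east from +168.5° to -153.5°: ((-153.5 − 168.5) mod 360) = 38.0°.
Offset of -173.2° east of the west edge: ((-173.2 − 168.5) mod 360) = 18.3°.
18.3° ≤ 38.0° ⇒ inside.

Yes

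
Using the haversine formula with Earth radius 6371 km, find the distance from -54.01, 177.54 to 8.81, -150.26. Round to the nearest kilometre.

Δλ = -150.26 − 177.54 = -327.80°; wrapped into (−180°, 180°]: 32.20°.
Δφ = 8.81 − -54.01 = 62.82°.
a = sin²(Δφ/2) + cos φ₁ · cos φ₂ · sin²(Δλ/2) = 0.316265.
c = 2·atan2(√a, √(1−a)) = 1.19451 rad → d = 6371·c ≈ 7610.22 km.

7610 km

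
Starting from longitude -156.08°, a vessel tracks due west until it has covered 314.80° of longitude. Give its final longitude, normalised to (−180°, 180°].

-110.88°

Start at -156.08°; shift −314.80° → -470.88°.
-470.88° lies outside (−180°, 180°]; add 360° → -110.88°.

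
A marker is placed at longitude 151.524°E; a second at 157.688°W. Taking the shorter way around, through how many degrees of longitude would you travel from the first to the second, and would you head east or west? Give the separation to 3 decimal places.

50.788° east

Raw difference: -157.688 − 151.524 = -309.212°.
Normalise into (−180°, 180°]: -309.212° + 360° = 50.788°.
Positive ⇒ the second point lies to the east; separation 50.788°.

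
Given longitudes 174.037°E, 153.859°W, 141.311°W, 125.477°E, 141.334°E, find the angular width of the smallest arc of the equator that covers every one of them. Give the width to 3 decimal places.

93.212°

Sort the longitudes: -153.859°, -141.311°, +125.477°, +141.334°, +174.037°.
Eastward gaps between consecutive values (wrapping around): 12.548°, 266.788°, 15.857°, 32.703°, 32.104°.
Largest gap = 266.788° ⇒ minimal covering band is its complement: 360° − 266.788° = 93.212°.
Band runs from +125.477° eastward to -141.311°, crossing the antimeridian.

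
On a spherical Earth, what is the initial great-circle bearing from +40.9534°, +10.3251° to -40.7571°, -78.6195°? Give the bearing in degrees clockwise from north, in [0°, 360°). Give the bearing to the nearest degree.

Δλ = -78.6195 − 10.3251 = -88.9446°.
θ = atan2( sin Δλ · cos φ₂ , cos φ₁ · sin φ₂ − sin φ₁ · cos φ₂ · cos Δλ )
  = atan2(-0.75736, -0.50221) = -123.549° → normalised to [0°, 360°): 236.451°.

236°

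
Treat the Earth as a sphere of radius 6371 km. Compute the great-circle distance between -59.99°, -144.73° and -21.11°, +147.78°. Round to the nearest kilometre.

Δλ = 147.78 − -144.73 = 292.51°; wrapped into (−180°, 180°]: -67.49°.
Δφ = -21.11 − -59.99 = 38.88°.
a = sin²(Δφ/2) + cos φ₁ · cos φ₂ · sin²(Δλ/2) = 0.254747.
c = 2·atan2(√a, √(1−a)) = 1.05813 rad → d = 6371·c ≈ 6741.32 km.

6741 km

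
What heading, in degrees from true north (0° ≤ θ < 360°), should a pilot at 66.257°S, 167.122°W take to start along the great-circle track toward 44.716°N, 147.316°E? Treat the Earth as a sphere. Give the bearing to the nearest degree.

Δλ = 147.316 − -167.122 = 314.438°; wrapped into (−180°, 180°]: -45.562°.
θ = atan2( sin Δλ · cos φ₂ , cos φ₁ · sin φ₂ − sin φ₁ · cos φ₂ · cos Δλ )
  = atan2(-0.50738, 0.73870) = -34.483° → normalised to [0°, 360°): 325.517°.

326°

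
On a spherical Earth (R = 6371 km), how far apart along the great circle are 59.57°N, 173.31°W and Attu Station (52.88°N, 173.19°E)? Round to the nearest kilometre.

1114 km

Δλ = 173.19 − -173.31 = 346.50°; wrapped into (−180°, 180°]: -13.50°.
Δφ = 52.88 − 59.57 = -6.69°.
a = sin²(Δφ/2) + cos φ₁ · cos φ₂ · sin²(Δλ/2) = 0.007627.
c = 2·atan2(√a, √(1−a)) = 0.17489 rad → d = 6371·c ≈ 1114.22 km.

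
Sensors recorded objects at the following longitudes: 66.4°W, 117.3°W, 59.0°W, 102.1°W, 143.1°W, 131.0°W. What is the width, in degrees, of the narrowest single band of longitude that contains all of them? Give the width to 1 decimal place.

Sort the longitudes: -143.1°, -131.0°, -117.3°, -102.1°, -66.4°, -59.0°.
Eastward gaps between consecutive values (wrapping around): 12.1°, 13.7°, 15.2°, 35.7°, 7.4°, 275.9°.
Largest gap = 275.9° ⇒ minimal covering band is its complement: 360° − 275.9° = 84.1°.
Band runs from -143.1° eastward to -59.0°.

84.1°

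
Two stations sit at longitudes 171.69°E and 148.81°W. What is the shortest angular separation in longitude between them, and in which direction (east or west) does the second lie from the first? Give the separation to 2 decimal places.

Raw difference: -148.81 − 171.69 = -320.5°.
Normalise into (−180°, 180°]: -320.5° + 360° = 39.5°.
Positive ⇒ the second point lies to the east; separation 39.50°.

39.50° east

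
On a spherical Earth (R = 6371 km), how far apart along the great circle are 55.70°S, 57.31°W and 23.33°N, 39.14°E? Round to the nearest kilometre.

12527 km

Δλ = 39.14 − -57.31 = 96.45°.
Δφ = 23.33 − -55.70 = 79.03°.
a = sin²(Δφ/2) + cos φ₁ · cos φ₂ · sin²(Δλ/2) = 0.692643.
c = 2·atan2(√a, √(1−a)) = 1.96631 rad → d = 6371·c ≈ 12527.38 km.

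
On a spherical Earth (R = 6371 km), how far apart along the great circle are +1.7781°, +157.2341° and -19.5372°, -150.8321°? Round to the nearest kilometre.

6140 km

Δλ = -150.8321 − 157.2341 = -308.0662°; wrapped into (−180°, 180°]: 51.9338°.
Δφ = -19.5372 − 1.7781 = -21.3153°.
a = sin²(Δφ/2) + cos φ₁ · cos φ₂ · sin²(Δλ/2) = 0.214792.
c = 2·atan2(√a, √(1−a)) = 0.96378 rad → d = 6371·c ≈ 6140.27 km.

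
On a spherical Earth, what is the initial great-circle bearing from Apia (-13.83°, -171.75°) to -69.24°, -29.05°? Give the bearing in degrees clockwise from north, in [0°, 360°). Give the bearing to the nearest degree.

Δλ = -29.05 − -171.75 = 142.70°.
θ = atan2( sin Δλ · cos φ₂ , cos φ₁ · sin φ₂ − sin φ₁ · cos φ₂ · cos Δλ )
  = atan2(0.21480, -0.97536) = 167.581° → normalised to [0°, 360°): 167.581°.

168°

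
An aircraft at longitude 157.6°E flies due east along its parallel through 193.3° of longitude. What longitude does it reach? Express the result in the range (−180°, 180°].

Start at +157.6°; shift +193.3° → +350.9°.
+350.9° lies outside (−180°, 180°]; subtract 360° → -9.1°.

9.1°W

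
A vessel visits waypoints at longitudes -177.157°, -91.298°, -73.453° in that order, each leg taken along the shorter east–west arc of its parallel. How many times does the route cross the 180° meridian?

Leg 1: -177.157° → -91.298°, shortest Δλ = 85.859° (east) — does not cross 180°.
Leg 2: -91.298° → -73.453°, shortest Δλ = 17.845° (east) — does not cross 180°.
Total crossings: 0.

0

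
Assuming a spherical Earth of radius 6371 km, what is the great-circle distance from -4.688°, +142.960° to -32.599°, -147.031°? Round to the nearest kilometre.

Δλ = -147.031 − 142.960 = -289.991°; wrapped into (−180°, 180°]: 70.009°.
Δφ = -32.599 − -4.688 = -27.911°.
a = sin²(Δφ/2) + cos φ₁ · cos φ₂ · sin²(Δλ/2) = 0.334458.
c = 2·atan2(√a, √(1−a)) = 1.23334 rad → d = 6371·c ≈ 7857.64 km.

7858 km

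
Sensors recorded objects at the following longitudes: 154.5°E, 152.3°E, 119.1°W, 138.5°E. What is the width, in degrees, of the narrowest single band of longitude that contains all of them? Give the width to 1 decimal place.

102.4°

Sort the longitudes: -119.1°, +138.5°, +152.3°, +154.5°.
Eastward gaps between consecutive values (wrapping around): 257.6°, 13.8°, 2.2°, 86.4°.
Largest gap = 257.6° ⇒ minimal covering band is its complement: 360° − 257.6° = 102.4°.
Band runs from +138.5° eastward to -119.1°, crossing the antimeridian.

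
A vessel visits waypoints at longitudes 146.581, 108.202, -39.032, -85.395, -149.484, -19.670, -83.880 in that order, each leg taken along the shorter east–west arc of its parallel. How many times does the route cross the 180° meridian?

Leg 1: +146.581° → +108.202°, shortest Δλ = -38.379° (west) — does not cross 180°.
Leg 2: +108.202° → -39.032°, shortest Δλ = -147.234° (west) — does not cross 180°.
Leg 3: -39.032° → -85.395°, shortest Δλ = -46.363° (west) — does not cross 180°.
Leg 4: -85.395° → -149.484°, shortest Δλ = -64.089° (west) — does not cross 180°.
Leg 5: -149.484° → -19.670°, shortest Δλ = 129.814° (east) — does not cross 180°.
Leg 6: -19.670° → -83.880°, shortest Δλ = -64.21° (west) — does not cross 180°.
Total crossings: 0.

0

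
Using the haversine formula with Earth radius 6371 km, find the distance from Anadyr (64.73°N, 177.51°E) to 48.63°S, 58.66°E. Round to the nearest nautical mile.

Δλ = 58.66 − 177.51 = -118.85°.
Δφ = -48.63 − 64.73 = -113.36°.
a = sin²(Δφ/2) + cos φ₁ · cos φ₂ · sin²(Δλ/2) = 0.907389.
c = 2·atan2(√a, √(1−a)) = 2.52314 rad → d = 6371·c ≈ 16074.95 km ≈ 8679.78 nmi.

8680 nmi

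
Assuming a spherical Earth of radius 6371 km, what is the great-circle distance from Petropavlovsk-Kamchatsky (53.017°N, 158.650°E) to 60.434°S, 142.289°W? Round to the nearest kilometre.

Δλ = -142.289 − 158.650 = -300.939°; wrapped into (−180°, 180°]: 59.061°.
Δφ = -60.434 − 53.017 = -113.451°.
a = sin²(Δφ/2) + cos φ₁ · cos φ₂ · sin²(Δλ/2) = 0.771094.
c = 2·atan2(√a, √(1−a)) = 2.14384 rad → d = 6371·c ≈ 13658.38 km.

13658 km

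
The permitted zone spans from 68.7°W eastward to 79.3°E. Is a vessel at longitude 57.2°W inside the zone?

Yes

Band width going east from -68.7° to +79.3°: ((79.3 − -68.7) mod 360) = 148.0°.
Offset of -57.2° east of the west edge: ((-57.2 − -68.7) mod 360) = 11.5°.
11.5° ≤ 148.0° ⇒ inside.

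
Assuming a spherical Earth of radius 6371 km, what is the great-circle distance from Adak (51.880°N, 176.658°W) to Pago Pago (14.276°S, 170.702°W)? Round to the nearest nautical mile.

Δλ = -170.702 − -176.658 = 5.956°.
Δφ = -14.276 − 51.880 = -66.156°.
a = sin²(Δφ/2) + cos φ₁ · cos φ₂ · sin²(Δλ/2) = 0.299491.
c = 2·atan2(√a, √(1−a)) = 1.15817 rad → d = 6371·c ≈ 7378.69 km ≈ 3984.17 nmi.

3984 nmi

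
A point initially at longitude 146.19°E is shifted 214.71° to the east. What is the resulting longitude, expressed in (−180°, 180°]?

0.90°E

Start at +146.19°; shift +214.71° → +360.90°.
+360.90° lies outside (−180°, 180°]; subtract 360° → +0.90°.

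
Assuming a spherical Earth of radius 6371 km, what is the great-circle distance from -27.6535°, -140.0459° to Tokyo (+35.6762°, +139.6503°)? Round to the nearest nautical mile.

Δλ = 139.6503 − -140.0459 = 279.6962°; wrapped into (−180°, 180°]: -80.3038°.
Δφ = 35.6762 − -27.6535 = 63.3297°.
a = sin²(Δφ/2) + cos φ₁ · cos φ₂ · sin²(Δλ/2) = 0.574746.
c = 2·atan2(√a, √(1−a)) = 1.72085 rad → d = 6371·c ≈ 10963.54 km ≈ 5919.84 nmi.

5920 nmi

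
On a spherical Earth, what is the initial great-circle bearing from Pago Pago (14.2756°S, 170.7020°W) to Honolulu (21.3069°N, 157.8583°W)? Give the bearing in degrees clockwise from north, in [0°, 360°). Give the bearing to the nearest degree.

20°

Δλ = -157.8583 − -170.7020 = 12.8437°.
θ = atan2( sin Δλ · cos φ₂ , cos φ₁ · sin φ₂ − sin φ₁ · cos φ₂ · cos Δλ )
  = atan2(0.20710, 0.57613) = 19.772° → normalised to [0°, 360°): 19.772°.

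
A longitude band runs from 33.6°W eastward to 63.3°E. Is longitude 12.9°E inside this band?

Yes

Band width going east from -33.6° to +63.3°: ((63.3 − -33.6) mod 360) = 96.9°.
Offset of +12.9° east of the west edge: ((12.9 − -33.6) mod 360) = 46.5°.
46.5° ≤ 96.9° ⇒ inside.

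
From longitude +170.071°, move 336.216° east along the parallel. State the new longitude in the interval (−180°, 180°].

Start at +170.071°; shift +336.216° → +506.287°.
+506.287° lies outside (−180°, 180°]; subtract 360° → +146.287°.

+146.287°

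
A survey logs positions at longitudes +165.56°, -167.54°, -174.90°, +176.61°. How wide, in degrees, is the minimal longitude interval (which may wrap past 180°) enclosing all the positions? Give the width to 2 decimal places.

26.90°

Sort the longitudes: -174.90°, -167.54°, +165.56°, +176.61°.
Eastward gaps between consecutive values (wrapping around): 7.36°, 333.10°, 11.05°, 8.49°.
Largest gap = 333.10° ⇒ minimal covering band is its complement: 360° − 333.10° = 26.90°.
Band runs from +165.56° eastward to -167.54°, crossing the antimeridian.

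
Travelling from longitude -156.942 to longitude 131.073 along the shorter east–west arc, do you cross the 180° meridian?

Yes

Naïve |131.073 − -156.942| = 288.015° > 180°, so the shorter arc goes the other way round — across 180°.
Signed shortest Δλ = ((131.073 − -156.942 + 180) mod 360) − 180 = -71.985°.
Going west by 71.985° from -156.942° passes through 180° before reaching +131.073°.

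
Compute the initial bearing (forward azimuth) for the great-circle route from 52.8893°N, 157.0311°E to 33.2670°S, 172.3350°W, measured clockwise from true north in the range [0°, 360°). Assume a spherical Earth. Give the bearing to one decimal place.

154.8°

Δλ = -172.3350 − 157.0311 = -329.3661°; wrapped into (−180°, 180°]: 30.6339°.
θ = atan2( sin Δλ · cos φ₂ , cos φ₁ · sin φ₂ − sin φ₁ · cos φ₂ · cos Δλ )
  = atan2(0.42605, -0.90469) = 154.783° → normalised to [0°, 360°): 154.783°.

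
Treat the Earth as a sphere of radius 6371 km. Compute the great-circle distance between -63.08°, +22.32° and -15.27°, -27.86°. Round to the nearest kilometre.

6564 km

Δλ = -27.86 − 22.32 = -50.18°.
Δφ = -15.27 − -63.08 = 47.81°.
a = sin²(Δφ/2) + cos φ₁ · cos φ₂ · sin²(Δλ/2) = 0.242739.
c = 2·atan2(√a, √(1−a)) = 1.03035 rad → d = 6371·c ≈ 6564.34 km.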